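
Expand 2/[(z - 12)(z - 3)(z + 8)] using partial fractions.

Using cover-up method: α = 1/90, β = -2/99, γ = 1/110
Result: (1/90)/(z - 12) - (2/99)/(z - 3) + (1/110)/(z + 8)


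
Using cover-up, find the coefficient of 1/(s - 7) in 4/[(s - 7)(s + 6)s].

Cover (s - 7), set s=7: 4/[(7 + 6)(7 - 0)] = 4/91


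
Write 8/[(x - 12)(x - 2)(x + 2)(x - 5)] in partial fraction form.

Using Heaviside cover-up: (2/245)/(x - 12) + (1/15)/(x - 2) - (1/49)/(x + 2) - (8/147)/(x - 5)


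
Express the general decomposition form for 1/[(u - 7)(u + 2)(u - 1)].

Three distinct linear factors: A/(u - 7) + B/(u + 2) + C/(u - 1)


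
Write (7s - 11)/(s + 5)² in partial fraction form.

(7s - 11) = α(s + 5) + β. At s = -5: β = 7·(-5) - 11 = -46. Coeff of s: α = 7
Result: 7/(s + 5) - 46/(s + 5)²


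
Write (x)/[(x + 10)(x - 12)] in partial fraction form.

At x=-10: α = (1·(-10) + 0)/(-10 - 12) = 5/11. At x=12: β = (1·12 + 0)/(12 + 10) = 6/11
Result: (5/11)/(x + 10) + (6/11)/(x - 12)


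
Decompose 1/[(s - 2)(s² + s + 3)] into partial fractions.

Cover-up at s = 2: A = 1/(2² + 1·2 + 3) = 1/9. Then B = -A = -1/9, C = -A·(1 + 2) = -1/3
Result: (1/9)/(s - 2) - ((1/9)s + 1/3)/(s² + s + 3)


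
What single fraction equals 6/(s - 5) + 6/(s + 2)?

Common denominator (s - 5)(s + 2). Numerator: 6(s + 2) + 6(s - 5) = (6s + 12) + (6s - 30) = 12s - 18
Result: (12s - 18)/[(s - 5)(s + 2)]


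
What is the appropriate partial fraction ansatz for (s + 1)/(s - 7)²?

Repeated linear factor: α/(s - 7) + β/(s - 7)²


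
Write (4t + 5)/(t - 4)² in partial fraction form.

(4t + 5) = P(t - 4) + Q. At t = 4: Q = 4·4 + 5 = 21. Coeff of t: P = 4
Result: 4/(t - 4) + 21/(t - 4)²


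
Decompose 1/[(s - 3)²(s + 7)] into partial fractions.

Cover-up at s=-7: C = 1/(-7 - 3)² = 1/100. Cover-up at s=3: B = 1/(3 + 7) = 1/10. Comparing s² coeff: A = -C = -1/100
Result: (-1/100)/(s - 3) + (1/10)/(s - 3)² + (1/100)/(s + 7)


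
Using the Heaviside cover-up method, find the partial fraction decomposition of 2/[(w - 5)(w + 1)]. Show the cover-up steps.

Cover (w - 5): set w=5, get α = 2/(5 + 1) = 1/3. Cover (w + 1): set w=-1, get β = 2/(-1 - 5) = -1/3.
Result: (1/3)/(w - 5) - (1/3)/(w + 1)


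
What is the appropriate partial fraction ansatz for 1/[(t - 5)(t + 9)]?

Distinct linear factors: P/(t - 5) + Q/(t + 9)


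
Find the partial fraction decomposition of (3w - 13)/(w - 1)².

(3w - 13) = α(w - 1) + β. At w = 1: β = 3·1 - 13 = -10. Coeff of w: α = 3
Result: 3/(w - 1) - 10/(w - 1)²


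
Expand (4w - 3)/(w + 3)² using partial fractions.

(4w - 3) = A(w + 3) + B. At w = -3: B = 4·(-3) - 3 = -15. Coeff of w: A = 4
Result: 4/(w + 3) - 15/(w + 3)²


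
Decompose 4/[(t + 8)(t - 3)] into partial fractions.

4/(t + 8)(t - 3) = α/(t + 8) + β/(t - 3). α = 4/(-8 - 3) = -4/11, β = 4/(3 + 8) = 4/11
Result: (-4/11)/(t + 8) + (4/11)/(t - 3)


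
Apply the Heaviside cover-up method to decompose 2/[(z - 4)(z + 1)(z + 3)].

Cover (z - 4), z=4: A = 2/[(4 + 1)(4 + 3)] = 2/35. Cover (z + 1), z=-1: B = 2/[(-1 - 4)(-1 + 3)] = -1/5. Cover (z + 3), z=-3: C = 2/[(-3 - 4)(-3 + 1)] = 1/7.
Result: (2/35)/(z - 4) - (1/5)/(z + 1) + (1/7)/(z + 3)


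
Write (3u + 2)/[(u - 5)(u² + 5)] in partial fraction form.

At u=5: A = (3·5 + 2)/(5² + 5) = 17/30. B = -A = -17/30, C = 3 - 5·A = 1/6
Result: (17/30)/(u - 5) - ((17/30)u - 1/6)/(u² + 5)


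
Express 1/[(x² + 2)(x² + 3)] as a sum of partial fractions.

Coefficient matching gives α = γ = 0, β = 1/(3-2) = 1, δ = -β = -1
Result: 1/(x² + 2) - 1/(x² + 3)


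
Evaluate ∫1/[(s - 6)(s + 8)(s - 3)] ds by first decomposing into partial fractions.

Cover-up: P = 1/42, Q = 1/154, R = -1/33. Decomposition: (1/42)/(s - 6) + (1/154)/(s + 8) - (1/33)/(s - 3). Integrate each term: (1/42) ln|(s - 6)| + (1/154) ln|(s + 8)| - (1/33) ln|(s - 3)| + C


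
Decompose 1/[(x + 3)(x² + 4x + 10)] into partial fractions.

Cover-up at x = -3: A = 1/((-3)² + 4·(-3) + 10) = 1/7. Then B = -A = -1/7, C = -A·(4 - 3) = -1/7
Result: (1/7)/(x + 3) - ((1/7)x + 1/7)/(x² + 4x + 10)


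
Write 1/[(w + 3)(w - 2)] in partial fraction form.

1/(w + 3)(w - 2) = P/(w + 3) + Q/(w - 2). P = 1/(-3 - 2) = -1/5, Q = 1/(2 + 3) = 1/5
Result: (-1/5)/(w + 3) + (1/5)/(w - 2)


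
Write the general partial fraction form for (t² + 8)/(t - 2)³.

Repeated linear factor (power 3): α/(t - 2) + β/(t - 2)² + γ/(t - 2)³


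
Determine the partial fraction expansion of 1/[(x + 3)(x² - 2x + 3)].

Cover-up at x = -3: A = 1/((-3)² - 2·(-3) + 3) = 1/18. Then B = -A = -1/18, C = -A·(-2 - 3) = 5/18
Result: (1/18)/(x + 3) - ((1/18)x - 5/18)/(x² - 2x + 3)


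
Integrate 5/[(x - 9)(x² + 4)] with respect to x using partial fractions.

Cover-up at x=9: P = 5/(9²+4) = 1/17. Coeff matching: Q = -1/17, R = -9/17. Decomposition: (1/17)/(x - 9) - ((1/17)x + 9/17)/(x² + 4). Integrate: linear → ln, quadratic → (1/2)ln + arctan: (1/17) ln|(x - 9)| - (1/34) ln(x² + 4) - (9/34) arctan(x/2) + C


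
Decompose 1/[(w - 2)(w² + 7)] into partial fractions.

Cover-up at w = 2: α = 1/(2² + 7) = 1/11. Then β = -α = -1/11, γ = -α·(0 + 2) = -2/11
Result: (1/11)/(w - 2) - ((1/11)w + 2/11)/(w² + 7)


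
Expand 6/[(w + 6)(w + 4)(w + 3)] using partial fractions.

Using cover-up method: A = 1, B = -3, C = 2
Result: 1/(w + 6) - 3/(w + 4) + 2/(w + 3)


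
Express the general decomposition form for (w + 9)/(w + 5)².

Repeated linear factor: P/(w + 5) + Q/(w + 5)²


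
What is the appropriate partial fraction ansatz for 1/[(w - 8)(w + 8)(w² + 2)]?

Two linear + quadratic: A/(w - 8) + B/(w + 8) + (Cw + D)/(w² + 2)


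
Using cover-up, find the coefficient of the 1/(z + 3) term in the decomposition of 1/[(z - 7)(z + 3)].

Cover (z + 3), set z=-3: 1/((z - 7) at z=-3) = 1/(-10) = -1/10


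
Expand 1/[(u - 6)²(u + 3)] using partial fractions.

Cover-up at u=-3: C = 1/(-3 - 6)² = 1/81. Cover-up at u=6: B = 1/(6 + 3) = 1/9. Comparing u² coeff: A = -C = -1/81
Result: (-1/81)/(u - 6) + (1/9)/(u - 6)² + (1/81)/(u + 3)


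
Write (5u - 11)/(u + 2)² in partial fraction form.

(5u - 11) = α(u + 2) + β. At u = -2: β = 5·(-2) - 11 = -21. Coeff of u: α = 5
Result: 5/(u + 2) - 21/(u + 2)²


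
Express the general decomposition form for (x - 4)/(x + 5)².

Repeated linear factor: P/(x + 5) + Q/(x + 5)²


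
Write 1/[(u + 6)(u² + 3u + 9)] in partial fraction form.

Cover-up at u = -6: A = 1/((-6)² + 3·(-6) + 9) = 1/27. Then B = -A = -1/27, C = -A·(3 - 6) = 1/9
Result: (1/27)/(u + 6) - ((1/27)u - 1/9)/(u² + 3u + 9)


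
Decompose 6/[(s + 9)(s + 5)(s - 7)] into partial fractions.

Using cover-up method: A = 3/32, B = -1/8, C = 1/32
Result: (3/32)/(s + 9) - (1/8)/(s + 5) + (1/32)/(s - 7)


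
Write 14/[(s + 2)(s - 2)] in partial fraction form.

14/(s + 2)(s - 2) = α/(s + 2) + β/(s - 2). α = 14/(-2 - 2) = -7/2, β = 14/(2 + 2) = 7/2
Result: (-7/2)/(s + 2) + (7/2)/(s - 2)


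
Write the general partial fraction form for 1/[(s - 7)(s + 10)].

Distinct linear factors: A/(s - 7) + B/(s + 10)


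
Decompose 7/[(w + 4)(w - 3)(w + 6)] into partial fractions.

Using cover-up method: A = -1/2, B = 1/9, C = 7/18
Result: (-1/2)/(w + 4) + (1/9)/(w - 3) + (7/18)/(w + 6)


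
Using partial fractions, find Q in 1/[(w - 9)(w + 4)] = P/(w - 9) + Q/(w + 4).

Cover-up at w = -4: Q = 1/(-4 - 9) = -1/13


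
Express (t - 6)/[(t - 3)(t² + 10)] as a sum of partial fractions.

At t=3: α = (1·3 - 6)/(3² + 10) = -3/19. β = -α = 3/19, γ = 1 - 3·α = 28/19
Result: (-3/19)/(t - 3) + ((3/19)t + 28/19)/(t² + 10)


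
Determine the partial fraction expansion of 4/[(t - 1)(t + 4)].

4/(t - 1)(t + 4) = A/(t - 1) + B/(t + 4). A = 4/(1 + 4) = 4/5, B = 4/(-4 - 1) = -4/5
Result: (4/5)/(t - 1) - (4/5)/(t + 4)


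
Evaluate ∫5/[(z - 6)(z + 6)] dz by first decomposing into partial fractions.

Decompose: 5/[(z - 6)(z + 6)] = (5/12)/(z - 6) - (5/12)/(z + 6). Integrate each term: (5/12) ln|(z - 6)| - (5/12) ln|(z + 6)| + C


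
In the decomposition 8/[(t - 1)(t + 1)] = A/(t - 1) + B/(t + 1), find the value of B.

Cover-up at t = -1: B = 8/(-1 - 1) = -8/2 = -4


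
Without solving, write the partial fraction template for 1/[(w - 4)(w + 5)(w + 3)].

Three distinct linear factors: α/(w - 4) + β/(w + 5) + γ/(w + 3)


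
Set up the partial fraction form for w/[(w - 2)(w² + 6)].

Linear + irreducible quadratic: α/(w - 2) + (βw + γ)/(w² + 6)


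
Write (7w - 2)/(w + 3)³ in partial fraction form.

(7w - 2) = A(w + 3)² + B(w + 3) + C. At w = -3: C = 7·(-3) - 2 = -23. Coefficients: A = 0, B = 7
Result: 7/(w + 3)² - 23/(w + 3)³


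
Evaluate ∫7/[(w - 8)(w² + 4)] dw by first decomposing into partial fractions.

Cover-up at w=8: A = 7/(8²+4) = 7/68. Coeff matching: B = -7/68, C = -14/17. Decomposition: (7/68)/(w - 8) - ((7/68)w + 14/17)/(w² + 4). Integrate: linear → ln, quadratic → (1/2)ln + arctan: (7/68) ln|(w - 8)| - (7/136) ln(w² + 4) - (7/17) arctan(w/2) + C


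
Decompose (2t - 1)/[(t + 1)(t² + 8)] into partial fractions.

At t=-1: A = (2·(-1) - 1)/((-1)² + 8) = -1/3. B = -A = 1/3, C = 2 - (-1)·A = 5/3
Result: (-1/3)/(t + 1) + ((1/3)t + 5/3)/(t² + 8)


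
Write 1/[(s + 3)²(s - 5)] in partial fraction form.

Cover-up at s=5: C = 1/(5 + 3)² = 1/64. Cover-up at s=-3: B = 1/(-3 - 5) = -1/8. Comparing s² coeff: A = -C = -1/64
Result: (-1/64)/(s + 3) - (1/8)/(s + 3)² + (1/64)/(s - 5)


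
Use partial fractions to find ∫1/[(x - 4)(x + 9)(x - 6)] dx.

Cover-up: P = -1/26, Q = 1/195, R = 1/30. Decomposition: (-1/26)/(x - 4) + (1/195)/(x + 9) + (1/30)/(x - 6). Integrate each term: (-1/26) ln|(x - 4)| + (1/195) ln|(x + 9)| + (1/30) ln|(x - 6)| + C


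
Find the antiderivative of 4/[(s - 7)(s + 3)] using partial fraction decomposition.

Decompose: 4/[(s - 7)(s + 3)] = (2/5)/(s - 7) - (2/5)/(s + 3). Integrate each term: (2/5) ln|(s - 7)| - (2/5) ln|(s + 3)| + C


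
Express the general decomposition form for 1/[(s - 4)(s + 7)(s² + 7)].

Two linear + quadratic: α/(s - 4) + β/(s + 7) + (γs + δ)/(s² + 7)


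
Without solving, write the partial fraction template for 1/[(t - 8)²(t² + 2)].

Repeated linear + quadratic: A/(t - 8) + B/(t - 8)² + (Ct + D)/(t² + 2)


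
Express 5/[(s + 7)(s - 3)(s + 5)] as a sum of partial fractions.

Using cover-up method: A = 1/4, B = 1/16, C = -5/16
Result: (1/4)/(s + 7) + (1/16)/(s - 3) - (5/16)/(s + 5)


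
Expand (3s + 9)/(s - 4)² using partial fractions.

(3s + 9) = α(s - 4) + β. At s = 4: β = 3·4 + 9 = 21. Coeff of s: α = 3
Result: 3/(s - 4) + 21/(s - 4)²


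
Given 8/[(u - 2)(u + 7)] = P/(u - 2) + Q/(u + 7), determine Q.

Cover-up at u = -7: Q = 8/(-7 - 2) = -8/9


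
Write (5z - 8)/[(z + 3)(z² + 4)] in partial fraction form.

At z=-3: P = (5·(-3) - 8)/((-3)² + 4) = -23/13. Q = -P = 23/13, R = 5 - (-3)·P = -4/13
Result: (-23/13)/(z + 3) + ((23/13)z - 4/13)/(z² + 4)


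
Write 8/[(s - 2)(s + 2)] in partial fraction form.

8/(s - 2)(s + 2) = A/(s - 2) + B/(s + 2). A = 8/(2 + 2) = 2, B = 8/(-2 - 2) = -2
Result: 2/(s - 2) - 2/(s + 2)


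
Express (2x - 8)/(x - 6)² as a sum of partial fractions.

(2x - 8) = A(x - 6) + B. At x = 6: B = 2·6 - 8 = 4. Coeff of x: A = 2
Result: 2/(x - 6) + 4/(x - 6)²


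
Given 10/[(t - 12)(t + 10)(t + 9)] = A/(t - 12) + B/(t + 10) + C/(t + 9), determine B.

Cover-up at t = -10: B = 10/[(-10 - 12)(-10 + 9)] = 10/[(-22)(-1)] = 10/22 = 5/11


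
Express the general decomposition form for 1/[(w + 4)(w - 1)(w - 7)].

Three distinct linear factors: P/(w + 4) + Q/(w - 1) + R/(w - 7)


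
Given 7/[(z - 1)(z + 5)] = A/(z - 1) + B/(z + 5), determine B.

Cover-up at z = -5: B = 7/(-5 - 1) = -7/6


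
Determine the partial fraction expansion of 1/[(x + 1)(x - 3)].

1/(x + 1)(x - 3) = α/(x + 1) + β/(x - 3). α = 1/(-1 - 3) = -1/4, β = 1/(3 + 1) = 1/4
Result: (-1/4)/(x + 1) + (1/4)/(x - 3)


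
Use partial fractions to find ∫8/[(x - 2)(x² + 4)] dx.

Cover-up at x=2: P = 8/(2²+4) = 1. Coeff matching: Q = -1, R = -2. Decomposition: 1/(x - 2) - (x + 2)/(x² + 4). Integrate: linear → ln, quadratic → (1/2)ln + arctan: ln|(x - 2)| - (1/2) ln(x² + 4) - arctan(x/2) + C


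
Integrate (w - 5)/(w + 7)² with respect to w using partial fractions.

Decompose: P = 1, Q = 1·(-7) - 5 = -12, so (w - 5)/(w + 7)² = 1/(w + 7) - 12/(w + 7)². Integrate: ∫ P/(w + 7) dw = ln|(w + 7)|; ∫ Q/(w + 7)² dw = 12/(w + 7). Sum: ln|(w + 7)| + 12/(w + 7) + C


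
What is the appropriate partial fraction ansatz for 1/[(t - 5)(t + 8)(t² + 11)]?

Two linear + quadratic: P/(t - 5) + Q/(t + 8) + (Rt + S)/(t² + 11)


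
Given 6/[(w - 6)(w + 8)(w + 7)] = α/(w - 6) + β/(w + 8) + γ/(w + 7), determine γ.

Cover-up at w = -7: γ = 6/[(-7 - 6)(-7 + 8)] = 6/[(-13)(1)] = -6/13


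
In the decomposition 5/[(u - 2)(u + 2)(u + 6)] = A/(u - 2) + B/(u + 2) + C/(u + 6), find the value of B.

Cover-up at u = -2: B = 5/[(-2 - 2)(-2 + 6)] = 5/[(-4)(4)] = -5/16


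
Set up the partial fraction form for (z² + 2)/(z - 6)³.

Repeated linear factor (power 3): α/(z - 6) + β/(z - 6)² + γ/(z - 6)³


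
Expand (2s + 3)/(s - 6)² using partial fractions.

(2s + 3) = A(s - 6) + B. At s = 6: B = 2·6 + 3 = 15. Coeff of s: A = 2
Result: 2/(s - 6) + 15/(s - 6)²


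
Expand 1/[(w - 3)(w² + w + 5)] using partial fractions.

Cover-up at w = 3: P = 1/(3² + 1·3 + 5) = 1/17. Then Q = -P = -1/17, R = -P·(1 + 3) = -4/17
Result: (1/17)/(w - 3) - ((1/17)w + 4/17)/(w² + w + 5)


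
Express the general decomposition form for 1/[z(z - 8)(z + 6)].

Three distinct linear factors: α/z + β/(z - 8) + γ/(z + 6)


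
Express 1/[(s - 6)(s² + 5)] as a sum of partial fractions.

Cover-up at s = 6: P = 1/(6² + 5) = 1/41. Then Q = -P = -1/41, R = -P·(0 + 6) = -6/41
Result: (1/41)/(s - 6) - ((1/41)s + 6/41)/(s² + 5)


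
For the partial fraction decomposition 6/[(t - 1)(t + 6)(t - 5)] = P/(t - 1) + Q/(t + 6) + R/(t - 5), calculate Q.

Cover-up at t = -6: Q = 6/[(-6 - 1)(-6 - 5)] = 6/[(-7)(-11)] = 6/77


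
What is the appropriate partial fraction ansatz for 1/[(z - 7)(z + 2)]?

Distinct linear factors: P/(z - 7) + Q/(z + 2)


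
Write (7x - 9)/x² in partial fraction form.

(7x - 9) = Px + Q. At x = 0: Q = 7·0 - 9 = -9. Coeff of x: P = 7
Result: 7/x - 9/x²


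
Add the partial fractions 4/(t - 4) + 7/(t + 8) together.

Common denominator (t - 4)(t + 8). Numerator: 4(t + 8) + 7(t - 4) = (4t + 32) + (7t - 28) = 11t + 4
Result: (11t + 4)/[(t - 4)(t + 8)]


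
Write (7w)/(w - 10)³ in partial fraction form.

(7w) = α(w - 10)² + β(w - 10) + γ. At w = 10: γ = 7·10 + 0 = 70. Coefficients: α = 0, β = 7
Result: 7/(w - 10)² + 70/(w - 10)³


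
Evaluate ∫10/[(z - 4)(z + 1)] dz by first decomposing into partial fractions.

Decompose: 10/[(z - 4)(z + 1)] = 2/(z - 4) - 2/(z + 1). Integrate each term: 2 ln|(z - 4)| - 2 ln|(z + 1)| + C


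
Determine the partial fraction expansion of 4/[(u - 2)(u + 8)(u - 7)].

Using cover-up method: P = -2/25, Q = 2/75, R = 4/75
Result: (-2/25)/(u - 2) + (2/75)/(u + 8) + (4/75)/(u - 7)


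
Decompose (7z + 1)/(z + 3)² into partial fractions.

(7z + 1) = A(z + 3) + B. At z = -3: B = 7·(-3) + 1 = -20. Coeff of z: A = 7
Result: 7/(z + 3) - 20/(z + 3)²


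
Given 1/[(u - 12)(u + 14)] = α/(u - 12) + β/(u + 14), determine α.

Cover-up at u = 12: α = 1/(12 + 14) = 1/26


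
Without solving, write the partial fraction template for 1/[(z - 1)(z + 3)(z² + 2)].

Two linear + quadratic: α/(z - 1) + β/(z + 3) + (γz + δ)/(z² + 2)


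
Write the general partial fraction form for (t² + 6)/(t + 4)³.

Repeated linear factor (power 3): A/(t + 4) + B/(t + 4)² + C/(t + 4)³


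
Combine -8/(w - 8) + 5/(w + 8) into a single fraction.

Common denominator (w - 8)(w + 8). Numerator: -8(w + 8) + 5(w - 8) = (-8w - 64) + (5w - 40) = -3w - 104
Result: (-3w - 104)/[(w - 8)(w + 8)]


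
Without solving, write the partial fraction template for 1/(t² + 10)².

Repeated quadratic factor: (At + B)/(t² + 10) + (Ct + D)/(t² + 10)²


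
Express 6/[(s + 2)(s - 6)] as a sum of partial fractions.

6/(s + 2)(s - 6) = A/(s + 2) + B/(s - 6). A = 6/(-2 - 6) = -3/4, B = 6/(6 + 2) = 3/4
Result: (-3/4)/(s + 2) + (3/4)/(s - 6)


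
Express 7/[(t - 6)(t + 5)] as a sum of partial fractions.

7/(t - 6)(t + 5) = A/(t - 6) + B/(t + 5). A = 7/(6 + 5) = 7/11, B = 7/(-5 - 6) = -7/11
Result: (7/11)/(t - 6) - (7/11)/(t + 5)


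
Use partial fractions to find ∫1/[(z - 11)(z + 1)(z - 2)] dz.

Cover-up: P = 1/108, Q = 1/36, R = -1/27. Decomposition: (1/108)/(z - 11) + (1/36)/(z + 1) - (1/27)/(z - 2). Integrate each term: (1/108) ln|(z - 11)| + (1/36) ln|(z + 1)| - (1/27) ln|(z - 2)| + C


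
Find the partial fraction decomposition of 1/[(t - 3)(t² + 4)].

Cover-up at t = 3: P = 1/(3² + 4) = 1/13. Then Q = -P = -1/13, R = -P·(0 + 3) = -3/13
Result: (1/13)/(t - 3) - ((1/13)t + 3/13)/(t² + 4)


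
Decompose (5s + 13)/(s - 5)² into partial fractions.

(5s + 13) = P(s - 5) + Q. At s = 5: Q = 5·5 + 13 = 38. Coeff of s: P = 5
Result: 5/(s - 5) + 38/(s - 5)²


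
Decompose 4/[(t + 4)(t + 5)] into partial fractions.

4/(t + 4)(t + 5) = P/(t + 4) + Q/(t + 5). P = 4/(-4 + 5) = 4, Q = 4/(-5 + 4) = -4
Result: 4/(t + 4) - 4/(t + 5)


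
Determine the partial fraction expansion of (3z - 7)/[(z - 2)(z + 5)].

At z=2: P = (3·2 - 7)/(2 + 5) = -1/7. At z=-5: Q = (3·(-5) - 7)/(-5 - 2) = 22/7
Result: (-1/7)/(z - 2) + (22/7)/(z + 5)


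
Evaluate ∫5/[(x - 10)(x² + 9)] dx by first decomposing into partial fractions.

Cover-up at x=10: A = 5/(10²+9) = 5/109. Coeff matching: B = -5/109, C = -50/109. Decomposition: (5/109)/(x - 10) - ((5/109)x + 50/109)/(x² + 9). Integrate: linear → ln, quadratic → (1/2)ln + arctan: (5/109) ln|(x - 10)| - (5/218) ln(x² + 9) - (50/327) arctan(x/3) + C


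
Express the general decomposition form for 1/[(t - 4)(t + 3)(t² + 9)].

Two linear + quadratic: A/(t - 4) + B/(t + 3) + (Ct + D)/(t² + 9)


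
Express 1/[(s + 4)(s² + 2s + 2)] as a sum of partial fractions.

Cover-up at s = -4: α = 1/((-4)² + 2·(-4) + 2) = 1/10. Then β = -α = -1/10, γ = -α·(2 - 4) = 1/5
Result: (1/10)/(s + 4) - ((1/10)s - 1/5)/(s² + 2s + 2)


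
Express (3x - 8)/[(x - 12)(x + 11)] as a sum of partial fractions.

At x=12: A = (3·12 - 8)/(12 + 11) = 28/23. At x=-11: B = (3·(-11) - 8)/(-11 - 12) = 41/23
Result: (28/23)/(x - 12) + (41/23)/(x + 11)


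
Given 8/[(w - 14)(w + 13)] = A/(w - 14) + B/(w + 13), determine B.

Cover-up at w = -13: B = 8/(-13 - 14) = -8/27


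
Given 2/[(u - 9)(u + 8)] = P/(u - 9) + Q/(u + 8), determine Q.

Cover-up at u = -8: Q = 2/(-8 - 9) = -2/17


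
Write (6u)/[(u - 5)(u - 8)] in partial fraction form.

At u=5: P = (6·5 + 0)/(5 - 8) = -10. At u=8: Q = (6·8 + 0)/(8 - 5) = 16
Result: -10/(u - 5) + 16/(u - 8)


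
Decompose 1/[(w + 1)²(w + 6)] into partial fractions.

Cover-up at w=-6: C = 1/(-6 + 1)² = 1/25. Cover-up at w=-1: B = 1/(-1 + 6) = 1/5. Comparing w² coeff: A = -C = -1/25
Result: (-1/25)/(w + 1) + (1/5)/(w + 1)² + (1/25)/(w + 6)


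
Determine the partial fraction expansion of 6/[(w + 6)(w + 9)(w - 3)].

Using cover-up method: P = -2/9, Q = 1/6, R = 1/18
Result: (-2/9)/(w + 6) + (1/6)/(w + 9) + (1/18)/(w - 3)


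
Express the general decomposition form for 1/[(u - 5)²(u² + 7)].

Repeated linear + quadratic: P/(u - 5) + Q/(u - 5)² + (Ru + S)/(u² + 7)


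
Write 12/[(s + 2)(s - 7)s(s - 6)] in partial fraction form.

Using Heaviside cover-up: (-1/12)/(s + 2) + (4/21)/(s - 7) + (1/7)/s - (1/4)/(s - 6)


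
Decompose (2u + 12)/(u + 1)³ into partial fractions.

(2u + 12) = P(u + 1)² + Q(u + 1) + R. At u = -1: R = 2·(-1) + 12 = 10. Coefficients: P = 0, Q = 2
Result: 2/(u + 1)² + 10/(u + 1)³


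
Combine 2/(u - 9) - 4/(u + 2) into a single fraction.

Common denominator (u - 9)(u + 2). Numerator: 2(u + 2) - 4(u - 9) = (2u + 4) - (4u - 36) = -2u + 40
Result: (-2u + 40)/[(u - 9)(u + 2)]


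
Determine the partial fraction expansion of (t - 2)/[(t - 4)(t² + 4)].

At t=4: P = (1·4 - 2)/(4² + 4) = 1/10. Q = -P = -1/10, R = 1 - 4·P = 3/5
Result: (1/10)/(t - 4) - ((1/10)t - 3/5)/(t² + 4)


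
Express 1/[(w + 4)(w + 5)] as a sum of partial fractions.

1/(w + 4)(w + 5) = P/(w + 4) + Q/(w + 5). P = 1/(-4 + 5) = 1, Q = 1/(-5 + 4) = -1
Result: 1/(w + 4) - 1/(w + 5)


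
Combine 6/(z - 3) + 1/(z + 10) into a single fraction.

Common denominator (z - 3)(z + 10). Numerator: 6(z + 10) + 1(z - 3) = (6z + 60) + (z - 3) = 7z + 57
Result: (7z + 57)/[(z - 3)(z + 10)]


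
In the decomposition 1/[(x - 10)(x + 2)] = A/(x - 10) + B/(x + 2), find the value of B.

Cover-up at x = -2: B = 1/(-2 - 10) = -1/12


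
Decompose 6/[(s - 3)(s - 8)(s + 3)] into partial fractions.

Using cover-up method: α = -1/5, β = 6/55, γ = 1/11
Result: (-1/5)/(s - 3) + (6/55)/(s - 8) + (1/11)/(s + 3)


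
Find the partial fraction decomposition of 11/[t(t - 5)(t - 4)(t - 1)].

Using Heaviside cover-up: (-11/20)/t + (11/20)/(t - 5) - (11/12)/(t - 4) + (11/12)/(t - 1)


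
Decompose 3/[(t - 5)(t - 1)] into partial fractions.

3/(t - 5)(t - 1) = α/(t - 5) + β/(t - 1). α = 3/(5 - 1) = 3/4, β = 3/(1 - 5) = -3/4
Result: (3/4)/(t - 5) - (3/4)/(t - 1)


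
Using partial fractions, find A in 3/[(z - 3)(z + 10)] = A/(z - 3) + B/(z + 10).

Cover-up at z = 3: A = 3/(3 + 10) = 3/13


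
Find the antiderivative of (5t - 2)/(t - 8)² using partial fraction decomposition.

Decompose: α = 5, β = 5·8 - 2 = 38, so (5t - 2)/(t - 8)² = 5/(t - 8) + 38/(t - 8)². Integrate: ∫ α/(t - 8) dt = 5 ln|(t - 8)|; ∫ β/(t - 8)² dt = -38/(t - 8). Sum: 5 ln|(t - 8)| - 38/(t - 8) + C


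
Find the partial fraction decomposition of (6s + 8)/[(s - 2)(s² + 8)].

At s=2: P = (6·2 + 8)/(2² + 8) = 5/3. Q = -P = -5/3, R = 6 - 2·P = 8/3
Result: (5/3)/(s - 2) - ((5/3)s - 8/3)/(s² + 8)


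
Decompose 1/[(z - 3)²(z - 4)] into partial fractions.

Cover-up at z=4: C = 1/(4 - 3)² = 1. Cover-up at z=3: B = 1/(3 - 4) = -1. Comparing z² coeff: A = -C = -1
Result: -1/(z - 3) - 1/(z - 3)² + 1/(z - 4)


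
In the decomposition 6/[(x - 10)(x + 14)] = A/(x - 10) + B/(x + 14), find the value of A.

Cover-up at x = 10: A = 6/(10 + 14) = 6/24 = 1/4


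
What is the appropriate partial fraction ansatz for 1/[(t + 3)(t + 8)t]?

Three distinct linear factors: P/(t + 3) + Q/(t + 8) + R/t


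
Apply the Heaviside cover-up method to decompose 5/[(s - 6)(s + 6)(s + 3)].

Cover (s - 6), s=6: A = 5/[(6 + 6)(6 + 3)] = 5/108. Cover (s + 6), s=-6: B = 5/[(-6 - 6)(-6 + 3)] = 5/36. Cover (s + 3), s=-3: C = 5/[(-3 - 6)(-3 + 6)] = -5/27.
Result: (5/108)/(s - 6) + (5/36)/(s + 6) - (5/27)/(s + 3)


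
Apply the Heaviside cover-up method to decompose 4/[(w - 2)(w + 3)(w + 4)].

Cover (w - 2), w=2: P = 4/[(2 + 3)(2 + 4)] = 2/15. Cover (w + 3), w=-3: Q = 4/[(-3 - 2)(-3 + 4)] = -4/5. Cover (w + 4), w=-4: R = 4/[(-4 - 2)(-4 + 3)] = 2/3.
Result: (2/15)/(w - 2) - (4/5)/(w + 3) + (2/3)/(w + 4)


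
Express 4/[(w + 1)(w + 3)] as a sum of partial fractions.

4/(w + 1)(w + 3) = A/(w + 1) + B/(w + 3). A = 4/(-1 + 3) = 2, B = 4/(-3 + 1) = -2
Result: 2/(w + 1) - 2/(w + 3)


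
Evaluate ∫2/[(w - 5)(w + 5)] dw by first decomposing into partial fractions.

Decompose: 2/[(w - 5)(w + 5)] = (1/5)/(w - 5) - (1/5)/(w + 5). Integrate each term: (1/5) ln|(w - 5)| - (1/5) ln|(w + 5)| + C


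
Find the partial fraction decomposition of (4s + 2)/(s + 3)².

(4s + 2) = α(s + 3) + β. At s = -3: β = 4·(-3) + 2 = -10. Coeff of s: α = 4
Result: 4/(s + 3) - 10/(s + 3)²


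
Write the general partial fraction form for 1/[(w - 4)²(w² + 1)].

Repeated linear + quadratic: P/(w - 4) + Q/(w - 4)² + (Rw + S)/(w² + 1)


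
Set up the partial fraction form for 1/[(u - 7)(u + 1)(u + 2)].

Three distinct linear factors: A/(u - 7) + B/(u + 1) + C/(u + 2)


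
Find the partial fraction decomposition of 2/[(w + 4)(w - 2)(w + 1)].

Using cover-up method: P = 1/9, Q = 1/9, R = -2/9
Result: (1/9)/(w + 4) + (1/9)/(w - 2) - (2/9)/(w + 1)


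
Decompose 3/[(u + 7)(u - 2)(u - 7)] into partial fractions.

Using cover-up method: A = 1/42, B = -1/15, C = 3/70
Result: (1/42)/(u + 7) - (1/15)/(u - 2) + (3/70)/(u - 7)


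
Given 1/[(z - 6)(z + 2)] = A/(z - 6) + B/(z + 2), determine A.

Cover-up at z = 6: A = 1/(6 + 2) = 1/8


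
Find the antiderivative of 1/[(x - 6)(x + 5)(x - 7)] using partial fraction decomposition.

Cover-up: A = -1/11, B = 1/132, C = 1/12. Decomposition: (-1/11)/(x - 6) + (1/132)/(x + 5) + (1/12)/(x - 7). Integrate each term: (-1/11) ln|(x - 6)| + (1/132) ln|(x + 5)| + (1/12) ln|(x - 7)| + C


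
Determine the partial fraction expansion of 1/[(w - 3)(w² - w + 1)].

Cover-up at w = 3: A = 1/(3² - 1·3 + 1) = 1/7. Then B = -A = -1/7, C = -A·(-1 + 3) = -2/7
Result: (1/7)/(w - 3) - ((1/7)w + 2/7)/(w² - w + 1)


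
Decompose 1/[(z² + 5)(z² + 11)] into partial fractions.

Coefficient matching gives A = C = 0, B = 1/(11-5) = 1/6, D = -B = -1/6
Result: (1/6)/(z² + 5) - (1/6)/(z² + 11)


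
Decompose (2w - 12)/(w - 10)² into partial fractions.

(2w - 12) = α(w - 10) + β. At w = 10: β = 2·10 - 12 = 8. Coeff of w: α = 2
Result: 2/(w - 10) + 8/(w - 10)²


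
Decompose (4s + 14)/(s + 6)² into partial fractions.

(4s + 14) = P(s + 6) + Q. At s = -6: Q = 4·(-6) + 14 = -10. Coeff of s: P = 4
Result: 4/(s + 6) - 10/(s + 6)²


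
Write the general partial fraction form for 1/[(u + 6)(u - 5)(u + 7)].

Three distinct linear factors: α/(u + 6) + β/(u - 5) + γ/(u + 7)


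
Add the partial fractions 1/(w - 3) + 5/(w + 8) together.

Common denominator (w - 3)(w + 8). Numerator: 1(w + 8) + 5(w - 3) = (w + 8) + (5w - 15) = 6w - 7
Result: (6w - 7)/[(w - 3)(w + 8)]


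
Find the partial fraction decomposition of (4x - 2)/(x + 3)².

(4x - 2) = P(x + 3) + Q. At x = -3: Q = 4·(-3) - 2 = -14. Coeff of x: P = 4
Result: 4/(x + 3) - 14/(x + 3)²


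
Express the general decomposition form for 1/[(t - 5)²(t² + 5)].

Repeated linear + quadratic: α/(t - 5) + β/(t - 5)² + (γt + δ)/(t² + 5)


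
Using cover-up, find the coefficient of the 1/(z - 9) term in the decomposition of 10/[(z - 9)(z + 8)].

Cover (z - 9), set z=9: 10/((z + 8) at z=9) = 10/(17) = 10/17


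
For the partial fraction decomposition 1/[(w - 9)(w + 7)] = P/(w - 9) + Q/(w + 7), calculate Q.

Cover-up at w = -7: Q = 1/(-7 - 9) = -1/16


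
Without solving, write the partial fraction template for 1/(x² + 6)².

Repeated quadratic factor: (αx + β)/(x² + 6) + (γx + δ)/(x² + 6)²


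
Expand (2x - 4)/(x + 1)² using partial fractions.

(2x - 4) = α(x + 1) + β. At x = -1: β = 2·(-1) - 4 = -6. Coeff of x: α = 2
Result: 2/(x + 1) - 6/(x + 1)²


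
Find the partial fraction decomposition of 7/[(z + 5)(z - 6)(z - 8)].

Using cover-up method: P = 7/143, Q = -7/22, R = 7/26
Result: (7/143)/(z + 5) - (7/22)/(z - 6) + (7/26)/(z - 8)


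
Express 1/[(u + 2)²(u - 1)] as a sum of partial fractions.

Cover-up at u=1: C = 1/(1 + 2)² = 1/9. Cover-up at u=-2: B = 1/(-2 - 1) = -1/3. Comparing u² coeff: A = -C = -1/9
Result: (-1/9)/(u + 2) - (1/3)/(u + 2)² + (1/9)/(u - 1)


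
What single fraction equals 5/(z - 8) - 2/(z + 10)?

Common denominator (z - 8)(z + 10). Numerator: 5(z + 10) - 2(z - 8) = (5z + 50) - (2z - 16) = 3z + 66
Result: (3z + 66)/[(z - 8)(z + 10)]


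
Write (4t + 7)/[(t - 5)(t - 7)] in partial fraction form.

At t=5: A = (4·5 + 7)/(5 - 7) = -27/2. At t=7: B = (4·7 + 7)/(7 - 5) = 35/2
Result: (-27/2)/(t - 5) + (35/2)/(t - 7)


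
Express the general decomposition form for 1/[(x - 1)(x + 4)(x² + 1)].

Two linear + quadratic: P/(x - 1) + Q/(x + 4) + (Rx + S)/(x² + 1)


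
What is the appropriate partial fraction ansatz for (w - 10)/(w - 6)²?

Repeated linear factor: α/(w - 6) + β/(w - 6)²


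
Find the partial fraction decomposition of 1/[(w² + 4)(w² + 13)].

Coefficient matching gives P = R = 0, Q = 1/(13-4) = 1/9, S = -Q = -1/9
Result: (1/9)/(w² + 4) - (1/9)/(w² + 13)


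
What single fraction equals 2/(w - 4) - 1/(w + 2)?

Common denominator (w - 4)(w + 2). Numerator: 2(w + 2) - 1(w - 4) = (2w + 4) - (w - 4) = w + 8
Result: (w + 8)/[(w - 4)(w + 2)]


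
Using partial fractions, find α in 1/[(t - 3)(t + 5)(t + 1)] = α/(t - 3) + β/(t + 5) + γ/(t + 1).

Cover-up at t = 3: α = 1/[(3 + 5)(3 + 1)] = 1/[(8)(4)] = 1/32


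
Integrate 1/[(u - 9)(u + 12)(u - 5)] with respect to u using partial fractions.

Cover-up: P = 1/84, Q = 1/357, R = -1/68. Decomposition: (1/84)/(u - 9) + (1/357)/(u + 12) - (1/68)/(u - 5). Integrate each term: (1/84) ln|(u - 9)| + (1/357) ln|(u + 12)| - (1/68) ln|(u - 5)| + C


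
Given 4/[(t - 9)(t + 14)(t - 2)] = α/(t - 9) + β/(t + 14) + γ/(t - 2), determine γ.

Cover-up at t = 2: γ = 4/[(2 - 9)(2 + 14)] = 4/[(-7)(16)] = -4/112 = -1/28


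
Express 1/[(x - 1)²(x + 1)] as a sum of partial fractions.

Cover-up at x=-1: C = 1/(-1 - 1)² = 1/4. Cover-up at x=1: B = 1/(1 + 1) = 1/2. Comparing x² coeff: A = -C = -1/4
Result: (-1/4)/(x - 1) + (1/2)/(x - 1)² + (1/4)/(x + 1)


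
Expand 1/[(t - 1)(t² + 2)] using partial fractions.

Cover-up at t = 1: A = 1/(1² + 2) = 1/3. Then B = -A = -1/3, C = -A·(0 + 1) = -1/3
Result: (1/3)/(t - 1) - ((1/3)t + 1/3)/(t² + 2)


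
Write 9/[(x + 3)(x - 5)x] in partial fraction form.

Using cover-up method: α = 3/8, β = 9/40, γ = -3/5
Result: (3/8)/(x + 3) + (9/40)/(x - 5) - (3/5)/x


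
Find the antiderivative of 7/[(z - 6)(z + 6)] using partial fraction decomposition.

Decompose: 7/[(z - 6)(z + 6)] = (7/12)/(z - 6) - (7/12)/(z + 6). Integrate each term: (7/12) ln|(z - 6)| - (7/12) ln|(z + 6)| + C


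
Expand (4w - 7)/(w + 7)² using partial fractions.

(4w - 7) = P(w + 7) + Q. At w = -7: Q = 4·(-7) - 7 = -35. Coeff of w: P = 4
Result: 4/(w + 7) - 35/(w + 7)²


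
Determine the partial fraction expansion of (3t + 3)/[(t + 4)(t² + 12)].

At t=-4: A = (3·(-4) + 3)/((-4)² + 12) = -9/28. B = -A = 9/28, C = 3 - (-4)·A = 12/7
Result: (-9/28)/(t + 4) + ((9/28)t + 12/7)/(t² + 12)


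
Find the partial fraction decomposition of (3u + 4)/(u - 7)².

(3u + 4) = α(u - 7) + β. At u = 7: β = 3·7 + 4 = 25. Coeff of u: α = 3
Result: 3/(u - 7) + 25/(u - 7)²


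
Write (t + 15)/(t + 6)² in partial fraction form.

(t + 15) = α(t + 6) + β. At t = -6: β = 1·(-6) + 15 = 9. Coeff of t: α = 1
Result: 1/(t + 6) + 9/(t + 6)²


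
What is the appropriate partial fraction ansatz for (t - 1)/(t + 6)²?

Repeated linear factor: α/(t + 6) + β/(t + 6)²


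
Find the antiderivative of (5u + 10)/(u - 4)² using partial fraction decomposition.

Decompose: α = 5, β = 5·4 + 10 = 30, so (5u + 10)/(u - 4)² = 5/(u - 4) + 30/(u - 4)². Integrate: ∫ α/(u - 4) du = 5 ln|(u - 4)|; ∫ β/(u - 4)² du = -30/(u - 4). Sum: 5 ln|(u - 4)| - 30/(u - 4) + C


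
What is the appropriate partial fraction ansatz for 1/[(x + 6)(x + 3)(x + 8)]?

Three distinct linear factors: α/(x + 6) + β/(x + 3) + γ/(x + 8)


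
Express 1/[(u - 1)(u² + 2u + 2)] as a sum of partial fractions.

Cover-up at u = 1: α = 1/(1² + 2·1 + 2) = 1/5. Then β = -α = -1/5, γ = -α·(2 + 1) = -3/5
Result: (1/5)/(u - 1) - ((1/5)u + 3/5)/(u² + 2u + 2)


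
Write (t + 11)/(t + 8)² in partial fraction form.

(t + 11) = α(t + 8) + β. At t = -8: β = 1·(-8) + 11 = 3. Coeff of t: α = 1
Result: 1/(t + 8) + 3/(t + 8)²


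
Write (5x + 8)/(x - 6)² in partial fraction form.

(5x + 8) = α(x - 6) + β. At x = 6: β = 5·6 + 8 = 38. Coeff of x: α = 5
Result: 5/(x - 6) + 38/(x - 6)²


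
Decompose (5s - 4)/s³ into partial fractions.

(5s - 4) = As² + Bs + C. At s = 0: C = 5·0 - 4 = -4. Coefficients: A = 0, B = 5
Result: 5/s² - 4/s³


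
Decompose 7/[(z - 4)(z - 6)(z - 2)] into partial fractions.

Using cover-up method: α = -7/4, β = 7/8, γ = 7/8
Result: (-7/4)/(z - 4) + (7/8)/(z - 6) + (7/8)/(z - 2)


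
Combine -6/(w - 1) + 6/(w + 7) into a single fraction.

Common denominator (w - 1)(w + 7). Numerator: -6(w + 7) + 6(w - 1) = (-6w - 42) + (6w - 6) = -48
Result: (-48)/[(w - 1)(w + 7)]


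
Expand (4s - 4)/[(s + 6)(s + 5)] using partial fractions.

At s=-6: P = (4·(-6) - 4)/(-6 + 5) = 28. At s=-5: Q = (4·(-5) - 4)/(-5 + 6) = -24
Result: 28/(s + 6) - 24/(s + 5)


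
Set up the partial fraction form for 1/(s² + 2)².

Repeated quadratic factor: (Ps + Q)/(s² + 2) + (Rs + S)/(s² + 2)²


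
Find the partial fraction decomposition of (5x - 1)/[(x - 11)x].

At x=11: α = (5·11 - 1)/(11 - 0) = 54/11. At x=0: β = (5·0 - 1)/(0 - 11) = 1/11
Result: (54/11)/(x - 11) + (1/11)/x


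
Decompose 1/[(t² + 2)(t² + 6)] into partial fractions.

Coefficient matching gives P = R = 0, Q = 1/(6-2) = 1/4, S = -Q = -1/4
Result: (1/4)/(t² + 2) - (1/4)/(t² + 6)


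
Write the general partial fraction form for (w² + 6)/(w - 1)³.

Repeated linear factor (power 3): A/(w - 1) + B/(w - 1)² + C/(w - 1)³


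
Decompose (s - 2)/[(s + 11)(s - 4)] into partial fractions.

At s=-11: A = (1·(-11) - 2)/(-11 - 4) = 13/15. At s=4: B = (1·4 - 2)/(4 + 11) = 2/15
Result: (13/15)/(s + 11) + (2/15)/(s - 4)


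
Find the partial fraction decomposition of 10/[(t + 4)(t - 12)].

10/(t + 4)(t - 12) = P/(t + 4) + Q/(t - 12). P = 10/(-4 - 12) = -5/8, Q = 10/(12 + 4) = 5/8
Result: (-5/8)/(t + 4) + (5/8)/(t - 12)


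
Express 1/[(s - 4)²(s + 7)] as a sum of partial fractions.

Cover-up at s=-7: C = 1/(-7 - 4)² = 1/121. Cover-up at s=4: B = 1/(4 + 7) = 1/11. Comparing s² coeff: A = -C = -1/121
Result: (-1/121)/(s - 4) + (1/11)/(s - 4)² + (1/121)/(s + 7)


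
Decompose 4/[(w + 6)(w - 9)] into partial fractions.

4/(w + 6)(w - 9) = α/(w + 6) + β/(w - 9). α = 4/(-6 - 9) = -4/15, β = 4/(9 + 6) = 4/15
Result: (-4/15)/(w + 6) + (4/15)/(w - 9)


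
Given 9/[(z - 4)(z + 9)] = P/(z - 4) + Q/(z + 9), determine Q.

Cover-up at z = -9: Q = 9/(-9 - 4) = -9/13


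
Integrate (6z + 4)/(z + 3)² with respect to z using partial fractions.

Decompose: α = 6, β = 6·(-3) + 4 = -14, so (6z + 4)/(z + 3)² = 6/(z + 3) - 14/(z + 3)². Integrate: ∫ α/(z + 3) dz = 6 ln|(z + 3)|; ∫ β/(z + 3)² dz = 14/(z + 3). Sum: 6 ln|(z + 3)| + 14/(z + 3) + C


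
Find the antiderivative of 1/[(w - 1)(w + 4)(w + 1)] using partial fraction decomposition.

Cover-up: A = 1/10, B = 1/15, C = -1/6. Decomposition: (1/10)/(w - 1) + (1/15)/(w + 4) - (1/6)/(w + 1). Integrate each term: (1/10) ln|(w - 1)| + (1/15) ln|(w + 4)| - (1/6) ln|(w + 1)| + C


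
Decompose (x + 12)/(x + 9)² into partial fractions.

(x + 12) = P(x + 9) + Q. At x = -9: Q = 1·(-9) + 12 = 3. Coeff of x: P = 1
Result: 1/(x + 9) + 3/(x + 9)²


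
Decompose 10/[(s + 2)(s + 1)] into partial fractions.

10/(s + 2)(s + 1) = α/(s + 2) + β/(s + 1). α = 10/(-2 + 1) = -10, β = 10/(-1 + 2) = 10
Result: -10/(s + 2) + 10/(s + 1)


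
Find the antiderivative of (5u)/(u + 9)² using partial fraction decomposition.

Decompose: P = 5, Q = 5·(-9) + 0 = -45, so (5u)/(u + 9)² = 5/(u + 9) - 45/(u + 9)². Integrate: ∫ P/(u + 9) du = 5 ln|(u + 9)|; ∫ Q/(u + 9)² du = 45/(u + 9). Sum: 5 ln|(u + 9)| + 45/(u + 9) + C


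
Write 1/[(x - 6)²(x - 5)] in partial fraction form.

Cover-up at x=5: R = 1/(5 - 6)² = 1. Cover-up at x=6: Q = 1/(6 - 5) = 1. Comparing x² coeff: P = -R = -1
Result: -1/(x - 6) + 1/(x - 6)² + 1/(x - 5)


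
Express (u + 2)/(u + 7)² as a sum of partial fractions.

(u + 2) = A(u + 7) + B. At u = -7: B = 1·(-7) + 2 = -5. Coeff of u: A = 1
Result: 1/(u + 7) - 5/(u + 7)²


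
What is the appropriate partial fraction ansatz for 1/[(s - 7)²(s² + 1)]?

Repeated linear + quadratic: α/(s - 7) + β/(s - 7)² + (γs + δ)/(s² + 1)


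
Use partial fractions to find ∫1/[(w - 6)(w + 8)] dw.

Decompose: 1/[(w - 6)(w + 8)] = (1/14)/(w - 6) - (1/14)/(w + 8). Integrate each term: (1/14) ln|(w - 6)| - (1/14) ln|(w + 8)| + C


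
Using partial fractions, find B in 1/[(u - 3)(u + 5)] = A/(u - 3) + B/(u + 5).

Cover-up at u = -5: B = 1/(-5 - 3) = -1/8


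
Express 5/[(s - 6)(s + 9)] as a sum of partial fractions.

5/(s - 6)(s + 9) = α/(s - 6) + β/(s + 9). α = 5/(6 + 9) = 1/3, β = 5/(-9 - 6) = -1/3
Result: (1/3)/(s - 6) - (1/3)/(s + 9)


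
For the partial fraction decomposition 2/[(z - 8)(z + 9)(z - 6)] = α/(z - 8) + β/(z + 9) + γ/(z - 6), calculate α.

Cover-up at z = 8: α = 2/[(8 + 9)(8 - 6)] = 2/[(17)(2)] = 2/34 = 1/17


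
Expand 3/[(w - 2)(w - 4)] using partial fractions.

3/(w - 2)(w - 4) = A/(w - 2) + B/(w - 4). A = 3/(2 - 4) = -3/2, B = 3/(4 - 2) = 3/2
Result: (-3/2)/(w - 2) + (3/2)/(w - 4)


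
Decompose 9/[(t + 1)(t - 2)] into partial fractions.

9/(t + 1)(t - 2) = P/(t + 1) + Q/(t - 2). P = 9/(-1 - 2) = -3, Q = 9/(2 + 1) = 3
Result: -3/(t + 1) + 3/(t - 2)


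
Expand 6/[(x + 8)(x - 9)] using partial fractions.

6/(x + 8)(x - 9) = α/(x + 8) + β/(x - 9). α = 6/(-8 - 9) = -6/17, β = 6/(9 + 8) = 6/17
Result: (-6/17)/(x + 8) + (6/17)/(x - 9)


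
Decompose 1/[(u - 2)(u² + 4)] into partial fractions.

Cover-up at u = 2: α = 1/(2² + 4) = 1/8. Then β = -α = -1/8, γ = -α·(0 + 2) = -1/4
Result: (1/8)/(u - 2) - ((1/8)u + 1/4)/(u² + 4)


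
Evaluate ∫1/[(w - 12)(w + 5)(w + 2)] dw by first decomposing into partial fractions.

Cover-up: P = 1/238, Q = 1/51, R = -1/42. Decomposition: (1/238)/(w - 12) + (1/51)/(w + 5) - (1/42)/(w + 2). Integrate each term: (1/238) ln|(w - 12)| + (1/51) ln|(w + 5)| - (1/42) ln|(w + 2)| + C


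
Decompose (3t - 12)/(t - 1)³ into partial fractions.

(3t - 12) = α(t - 1)² + β(t - 1) + γ. At t = 1: γ = 3·1 - 12 = -9. Coefficients: α = 0, β = 3
Result: 3/(t - 1)² - 9/(t - 1)³


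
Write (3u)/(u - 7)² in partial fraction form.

(3u) = P(u - 7) + Q. At u = 7: Q = 3·7 + 0 = 21. Coeff of u: P = 3
Result: 3/(u - 7) + 21/(u - 7)²


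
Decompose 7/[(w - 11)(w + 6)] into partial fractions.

7/(w - 11)(w + 6) = α/(w - 11) + β/(w + 6). α = 7/(11 + 6) = 7/17, β = 7/(-6 - 11) = -7/17
Result: (7/17)/(w - 11) - (7/17)/(w + 6)


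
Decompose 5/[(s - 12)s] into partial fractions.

5/(s - 12)s = α/(s - 12) + β/s. α = 5/(12 - 0) = 5/12, β = 5/(0 - 12) = -5/12
Result: (5/12)/(s - 12) - (5/12)/s


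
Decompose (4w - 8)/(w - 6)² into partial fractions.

(4w - 8) = α(w - 6) + β. At w = 6: β = 4·6 - 8 = 16. Coeff of w: α = 4
Result: 4/(w - 6) + 16/(w - 6)²


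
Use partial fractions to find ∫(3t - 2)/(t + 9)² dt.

Decompose: A = 3, B = 3·(-9) - 2 = -29, so (3t - 2)/(t + 9)² = 3/(t + 9) - 29/(t + 9)². Integrate: ∫ A/(t + 9) dt = 3 ln|(t + 9)|; ∫ B/(t + 9)² dt = 29/(t + 9). Sum: 3 ln|(t + 9)| + 29/(t + 9) + C


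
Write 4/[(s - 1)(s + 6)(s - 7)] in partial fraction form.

Using cover-up method: A = -2/21, B = 4/91, C = 2/39
Result: (-2/21)/(s - 1) + (4/91)/(s + 6) + (2/39)/(s - 7)


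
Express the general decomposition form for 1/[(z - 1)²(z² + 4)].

Repeated linear + quadratic: A/(z - 1) + B/(z - 1)² + (Cz + D)/(z² + 4)


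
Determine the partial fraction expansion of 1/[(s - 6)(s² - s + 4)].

Cover-up at s = 6: α = 1/(6² - 1·6 + 4) = 1/34. Then β = -α = -1/34, γ = -α·(-1 + 6) = -5/34
Result: (1/34)/(s - 6) - ((1/34)s + 5/34)/(s² - s + 4)
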